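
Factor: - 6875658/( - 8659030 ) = 3^3*5^( - 1) * 157^1*751^(  -  1)*811^1* 1153^( - 1 )  =  3437829/4329515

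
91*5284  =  480844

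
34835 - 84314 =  - 49479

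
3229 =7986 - 4757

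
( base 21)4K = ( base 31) 3b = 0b1101000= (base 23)4C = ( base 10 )104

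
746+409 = 1155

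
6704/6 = 3352/3 = 1117.33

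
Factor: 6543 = 3^2*727^1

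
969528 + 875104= 1844632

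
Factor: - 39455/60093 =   -  3^( - 2)*5^1*11^( - 1)  *  13^1 = - 65/99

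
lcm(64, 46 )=1472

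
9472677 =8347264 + 1125413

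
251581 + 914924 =1166505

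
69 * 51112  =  3526728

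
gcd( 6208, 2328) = 776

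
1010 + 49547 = 50557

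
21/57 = 7/19 = 0.37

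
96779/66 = 96779/66  =  1466.35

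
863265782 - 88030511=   775235271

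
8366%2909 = 2548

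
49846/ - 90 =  - 24923/45 = - 553.84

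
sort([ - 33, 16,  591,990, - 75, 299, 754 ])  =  [ - 75, - 33, 16, 299, 591,754 , 990 ] 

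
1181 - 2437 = -1256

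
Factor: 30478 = 2^1*7^2*  311^1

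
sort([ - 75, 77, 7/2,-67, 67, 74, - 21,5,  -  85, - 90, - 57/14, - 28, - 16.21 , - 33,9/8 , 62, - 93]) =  [ - 93,-90, - 85, - 75, - 67, - 33, - 28 , - 21, - 16.21 , - 57/14,9/8,7/2,5 , 62,67,74,77 ] 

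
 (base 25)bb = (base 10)286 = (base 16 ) 11e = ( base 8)436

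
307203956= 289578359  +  17625597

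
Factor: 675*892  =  602100 = 2^2*3^3*5^2*223^1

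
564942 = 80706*7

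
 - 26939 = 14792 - 41731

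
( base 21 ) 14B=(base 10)536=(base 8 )1030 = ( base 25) lb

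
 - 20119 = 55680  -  75799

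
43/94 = 43/94 = 0.46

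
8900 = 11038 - 2138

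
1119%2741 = 1119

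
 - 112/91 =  - 2 + 10/13 =- 1.23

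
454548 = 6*75758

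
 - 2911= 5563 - 8474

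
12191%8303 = 3888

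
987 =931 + 56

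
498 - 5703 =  - 5205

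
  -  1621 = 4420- 6041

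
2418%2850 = 2418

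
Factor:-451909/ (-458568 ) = 2^(-3)*3^( - 3 ) * 11^( -1)  *193^( - 1 ) * 451909^1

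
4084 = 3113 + 971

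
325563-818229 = -492666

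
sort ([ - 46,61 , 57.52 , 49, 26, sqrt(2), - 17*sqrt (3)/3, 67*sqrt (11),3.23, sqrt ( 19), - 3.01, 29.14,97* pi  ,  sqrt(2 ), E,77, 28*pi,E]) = [-46, - 17*sqrt( 3 )/3, - 3.01, sqrt( 2) , sqrt(2),  E, E,3.23,  sqrt (19) , 26,29.14,  49, 57.52,61 , 77 , 28*pi,67*sqrt (11) , 97* pi]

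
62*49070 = 3042340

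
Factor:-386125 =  - 5^3*3089^1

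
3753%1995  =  1758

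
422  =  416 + 6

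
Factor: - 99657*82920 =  - 2^3*3^4 * 5^1 * 691^1*3691^1= - 8263558440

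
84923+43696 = 128619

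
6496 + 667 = 7163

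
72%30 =12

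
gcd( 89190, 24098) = 2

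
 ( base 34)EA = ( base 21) 123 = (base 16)1e6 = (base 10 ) 486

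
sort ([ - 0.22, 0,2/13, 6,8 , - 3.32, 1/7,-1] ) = [-3.32, -1, - 0.22, 0, 1/7, 2/13,6 , 8]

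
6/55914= 1/9319 = 0.00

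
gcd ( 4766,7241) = 1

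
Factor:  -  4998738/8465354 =-2499369/4232677 = -3^1*17^( - 1 )*431^1 * 1933^1*248981^(-1)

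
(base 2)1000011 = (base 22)31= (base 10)67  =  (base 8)103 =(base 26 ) 2F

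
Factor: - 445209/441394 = - 2^( - 1 ) * 3^1*83^( - 1)*2659^( - 1 )*148403^1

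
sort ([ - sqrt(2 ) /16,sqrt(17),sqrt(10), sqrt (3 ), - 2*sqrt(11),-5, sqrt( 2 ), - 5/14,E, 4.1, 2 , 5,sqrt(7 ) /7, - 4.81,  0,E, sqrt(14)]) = [ - 2*sqrt(11),-5 , - 4.81, -5/14,-sqrt(2)/16,  0, sqrt(7)/7, sqrt( 2 ),sqrt( 3 ),2 , E, E,sqrt( 10 ) , sqrt (14),4.1, sqrt( 17),5]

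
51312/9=17104/3  =  5701.33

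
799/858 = 799/858  =  0.93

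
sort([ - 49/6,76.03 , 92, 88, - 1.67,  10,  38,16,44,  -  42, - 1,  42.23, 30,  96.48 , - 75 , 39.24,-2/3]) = [ - 75,-42,-49/6,- 1.67,-1, - 2/3, 10, 16, 30,38,39.24,42.23,  44, 76.03, 88, 92,96.48 ]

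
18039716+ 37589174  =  55628890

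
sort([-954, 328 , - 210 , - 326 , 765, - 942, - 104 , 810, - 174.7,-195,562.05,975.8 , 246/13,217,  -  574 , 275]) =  [ - 954,- 942, - 574,  -  326,-210,-195,  -  174.7, - 104,246/13, 217,275,  328,562.05, 765, 810,975.8]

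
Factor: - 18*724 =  - 13032 = - 2^3*3^2*181^1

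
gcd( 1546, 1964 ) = 2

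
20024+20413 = 40437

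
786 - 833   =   - 47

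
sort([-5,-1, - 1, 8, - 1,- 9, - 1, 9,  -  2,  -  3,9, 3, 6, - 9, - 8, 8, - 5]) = [  -  9,-9, - 8, - 5  , - 5,-3, - 2, - 1, - 1,  -  1, - 1, 3, 6,8, 8, 9, 9] 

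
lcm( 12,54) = 108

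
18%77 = 18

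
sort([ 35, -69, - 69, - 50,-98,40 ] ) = [ - 98,-69,- 69, - 50,35, 40]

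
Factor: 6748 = 2^2*7^1* 241^1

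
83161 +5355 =88516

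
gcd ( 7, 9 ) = 1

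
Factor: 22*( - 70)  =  -1540 = - 2^2*5^1*7^1*11^1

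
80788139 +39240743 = 120028882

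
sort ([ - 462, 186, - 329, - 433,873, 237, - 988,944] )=[ - 988 , - 462, - 433, - 329,186, 237,873, 944 ]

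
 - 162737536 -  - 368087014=205349478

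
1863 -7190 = -5327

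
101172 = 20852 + 80320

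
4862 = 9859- 4997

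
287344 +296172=583516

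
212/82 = 2 + 24/41 = 2.59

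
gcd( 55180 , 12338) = 62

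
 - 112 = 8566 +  - 8678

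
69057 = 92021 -22964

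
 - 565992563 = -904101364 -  -338108801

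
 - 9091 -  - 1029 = -8062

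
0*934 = 0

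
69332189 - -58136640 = 127468829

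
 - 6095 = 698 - 6793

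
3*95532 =286596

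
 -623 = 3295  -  3918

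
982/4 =245 + 1/2=245.50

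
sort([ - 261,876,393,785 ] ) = [ - 261,393,785 , 876 ] 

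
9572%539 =409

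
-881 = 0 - 881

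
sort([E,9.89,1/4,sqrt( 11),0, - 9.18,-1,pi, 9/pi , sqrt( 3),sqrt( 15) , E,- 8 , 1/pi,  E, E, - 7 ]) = [ - 9.18, - 8 , - 7,  -  1 , 0,1/4 , 1/pi,sqrt(3),E,E, E, E , 9/pi,  pi  ,  sqrt( 11) , sqrt( 15),9.89] 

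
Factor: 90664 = 2^3*7^1 * 1619^1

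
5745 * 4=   22980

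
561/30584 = 561/30584 = 0.02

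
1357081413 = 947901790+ 409179623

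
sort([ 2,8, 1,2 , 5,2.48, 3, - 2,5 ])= [ - 2,1, 2,2, 2.48 , 3,5, 5 , 8]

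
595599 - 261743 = 333856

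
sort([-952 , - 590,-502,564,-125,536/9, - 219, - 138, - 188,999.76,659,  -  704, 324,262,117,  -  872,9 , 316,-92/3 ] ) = [-952, - 872, - 704, - 590,  -  502,-219 ,-188,-138, - 125,-92/3,9,536/9,117, 262 , 316,324,564,659, 999.76] 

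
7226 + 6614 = 13840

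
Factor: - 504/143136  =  -2^( - 2)*71^ (-1) = -1/284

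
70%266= 70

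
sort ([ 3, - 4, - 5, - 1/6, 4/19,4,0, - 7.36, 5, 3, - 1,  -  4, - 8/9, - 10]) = [ - 10, - 7.36, - 5,  -  4,-4, -1,-8/9, - 1/6,0,  4/19 , 3, 3,4,  5]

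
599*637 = 381563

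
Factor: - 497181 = -3^1 * 103^1 * 1609^1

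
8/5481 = 8/5481 = 0.00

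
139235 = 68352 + 70883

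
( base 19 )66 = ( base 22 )5a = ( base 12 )A0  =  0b1111000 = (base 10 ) 120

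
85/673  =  85/673  =  0.13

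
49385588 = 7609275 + 41776313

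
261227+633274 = 894501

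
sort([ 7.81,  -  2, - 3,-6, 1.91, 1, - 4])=[ - 6, - 4, - 3,-2, 1, 1.91, 7.81]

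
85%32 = 21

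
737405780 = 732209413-- 5196367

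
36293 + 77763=114056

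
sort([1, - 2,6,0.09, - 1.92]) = [-2,  -  1.92,  0.09, 1,  6]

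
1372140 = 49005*28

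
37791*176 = 6651216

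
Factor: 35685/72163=45/91  =  3^2*5^1*7^(-1)*13^( - 1 ) 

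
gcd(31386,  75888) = 6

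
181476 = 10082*18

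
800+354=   1154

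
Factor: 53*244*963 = 12453516 = 2^2*3^2 *53^1*61^1*107^1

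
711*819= 582309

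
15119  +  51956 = 67075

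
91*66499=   6051409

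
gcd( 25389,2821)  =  2821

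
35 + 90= 125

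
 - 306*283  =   - 86598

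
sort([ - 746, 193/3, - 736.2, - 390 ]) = [-746, -736.2,-390,193/3 ]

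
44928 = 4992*9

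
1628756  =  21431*76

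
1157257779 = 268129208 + 889128571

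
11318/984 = 5659/492 = 11.50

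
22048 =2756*8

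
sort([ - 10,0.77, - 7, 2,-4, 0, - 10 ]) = [  -  10 , - 10, - 7, - 4, 0,0.77,  2 ] 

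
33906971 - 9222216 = 24684755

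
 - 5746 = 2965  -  8711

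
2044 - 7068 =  - 5024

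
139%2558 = 139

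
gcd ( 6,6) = 6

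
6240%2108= 2024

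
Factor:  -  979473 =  - 3^1 * 11^1*67^1*443^1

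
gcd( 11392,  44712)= 8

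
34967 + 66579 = 101546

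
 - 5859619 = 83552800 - 89412419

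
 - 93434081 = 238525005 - 331959086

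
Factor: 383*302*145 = 2^1*5^1* 29^1*151^1*383^1 = 16771570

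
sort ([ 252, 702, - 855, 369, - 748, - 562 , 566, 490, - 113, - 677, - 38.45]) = [ - 855, - 748,  -  677, - 562 , - 113,- 38.45,252, 369, 490, 566, 702 ]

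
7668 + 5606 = 13274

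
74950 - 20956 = 53994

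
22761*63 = 1433943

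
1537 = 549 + 988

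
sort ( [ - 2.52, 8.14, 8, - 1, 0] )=[ -2.52,  -  1, 0,  8,8.14 ]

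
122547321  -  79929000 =42618321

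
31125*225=7003125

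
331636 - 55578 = 276058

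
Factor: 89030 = 2^1*5^1*29^1*307^1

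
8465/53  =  8465/53  =  159.72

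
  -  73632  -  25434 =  - 99066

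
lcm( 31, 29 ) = 899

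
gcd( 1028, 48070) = 2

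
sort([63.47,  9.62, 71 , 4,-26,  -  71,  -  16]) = [ - 71, - 26 ,  -  16,4 , 9.62,63.47,  71]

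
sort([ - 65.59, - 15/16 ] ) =[ - 65.59, - 15/16 ]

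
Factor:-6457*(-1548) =9995436 = 2^2*3^2*11^1 * 43^1 * 587^1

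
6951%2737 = 1477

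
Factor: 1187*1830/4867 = 2172210/4867 = 2^1 * 3^1 * 5^1*31^( - 1 )*61^1*157^(-1)*1187^1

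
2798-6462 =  - 3664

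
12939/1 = 12939  =  12939.00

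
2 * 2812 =5624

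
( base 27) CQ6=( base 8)22360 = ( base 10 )9456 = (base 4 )2103300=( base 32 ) 97g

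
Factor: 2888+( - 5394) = - 2506 = -2^1*7^1  *179^1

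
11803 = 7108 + 4695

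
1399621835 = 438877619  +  960744216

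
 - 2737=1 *( - 2737) 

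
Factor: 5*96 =480 = 2^5* 3^1*5^1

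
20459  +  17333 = 37792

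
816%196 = 32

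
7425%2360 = 345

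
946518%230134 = 25982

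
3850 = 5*770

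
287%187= 100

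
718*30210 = 21690780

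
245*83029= 20342105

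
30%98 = 30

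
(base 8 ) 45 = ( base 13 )2B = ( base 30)17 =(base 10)37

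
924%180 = 24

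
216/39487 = 216/39487 = 0.01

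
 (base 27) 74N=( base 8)12162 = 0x1472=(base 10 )5234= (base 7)21155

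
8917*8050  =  71781850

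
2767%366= 205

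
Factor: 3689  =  7^1*17^1*31^1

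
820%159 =25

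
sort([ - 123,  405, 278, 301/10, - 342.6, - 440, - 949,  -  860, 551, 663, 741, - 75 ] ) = [ - 949,  -  860, - 440, - 342.6, - 123, - 75, 301/10,278, 405,  551,  663,  741 ]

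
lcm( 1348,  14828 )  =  14828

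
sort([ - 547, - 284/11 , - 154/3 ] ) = [ - 547 , - 154/3, - 284/11 ] 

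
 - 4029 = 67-4096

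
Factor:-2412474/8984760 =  - 2^ (- 2 )*5^(- 1)*37^1*10867^1 * 74873^(-1) = - 402079/1497460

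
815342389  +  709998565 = 1525340954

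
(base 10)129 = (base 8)201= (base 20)69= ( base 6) 333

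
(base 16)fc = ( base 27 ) 99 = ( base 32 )7S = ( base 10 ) 252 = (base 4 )3330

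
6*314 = 1884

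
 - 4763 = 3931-8694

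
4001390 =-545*(- 7342)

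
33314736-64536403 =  - 31221667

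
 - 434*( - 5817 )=2524578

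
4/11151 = 4/11151 = 0.00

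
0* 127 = 0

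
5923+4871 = 10794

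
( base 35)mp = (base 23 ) 1bd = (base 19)23G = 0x31B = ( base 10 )795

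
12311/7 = 12311/7 =1758.71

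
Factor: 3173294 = 2^1*1586647^1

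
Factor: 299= 13^1*23^1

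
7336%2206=718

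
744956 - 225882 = 519074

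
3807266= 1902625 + 1904641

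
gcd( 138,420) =6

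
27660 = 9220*3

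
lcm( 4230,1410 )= 4230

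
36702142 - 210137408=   - 173435266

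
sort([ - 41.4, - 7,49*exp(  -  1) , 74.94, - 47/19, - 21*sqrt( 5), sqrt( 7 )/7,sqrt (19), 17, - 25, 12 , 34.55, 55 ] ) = [ - 21 * sqrt(5),-41.4,-25, - 7, - 47/19, sqrt(7 )/7,sqrt ( 19 ), 12,17, 49 * exp( - 1),  34.55,  55, 74.94]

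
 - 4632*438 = - 2028816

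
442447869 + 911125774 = 1353573643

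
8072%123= 77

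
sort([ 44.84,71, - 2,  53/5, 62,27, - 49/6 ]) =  [  -  49/6, - 2, 53/5,27 , 44.84,62, 71 ] 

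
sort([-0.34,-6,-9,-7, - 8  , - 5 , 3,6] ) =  [-9,-8,-7, - 6, - 5,-0.34, 3,6] 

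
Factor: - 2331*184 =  - 2^3*3^2*7^1* 23^1*37^1 = - 428904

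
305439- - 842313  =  1147752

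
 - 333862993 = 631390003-965252996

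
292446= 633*462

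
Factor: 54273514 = 2^1*23^1* 1179859^1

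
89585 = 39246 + 50339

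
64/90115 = 64/90115 = 0.00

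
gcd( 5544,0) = 5544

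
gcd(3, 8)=1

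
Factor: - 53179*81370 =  - 2^1*5^1*7^1*71^1*79^1 * 103^1* 107^1 = - 4327175230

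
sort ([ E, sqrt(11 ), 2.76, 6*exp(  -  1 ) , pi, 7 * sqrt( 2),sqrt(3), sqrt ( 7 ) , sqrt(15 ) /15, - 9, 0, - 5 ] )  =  [- 9, - 5,0,sqrt( 15) /15,sqrt( 3), 6*exp(-1),  sqrt( 7), E,  2.76, pi,sqrt( 11), 7*sqrt( 2) ]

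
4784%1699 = 1386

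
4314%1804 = 706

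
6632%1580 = 312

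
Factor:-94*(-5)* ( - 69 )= -32430= - 2^1*3^1*5^1*23^1*47^1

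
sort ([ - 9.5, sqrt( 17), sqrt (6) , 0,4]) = [ - 9.5, 0,  sqrt ( 6), 4, sqrt(17) ]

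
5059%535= 244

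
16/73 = 16/73  =  0.22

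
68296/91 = 750 + 46/91 = 750.51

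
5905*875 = 5166875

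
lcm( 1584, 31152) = 93456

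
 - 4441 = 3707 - 8148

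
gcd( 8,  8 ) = 8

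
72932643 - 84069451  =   - 11136808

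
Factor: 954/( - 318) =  - 3 = - 3^1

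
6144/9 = 682+2/3 = 682.67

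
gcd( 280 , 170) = 10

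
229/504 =229/504 = 0.45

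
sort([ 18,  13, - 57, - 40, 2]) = [ - 57, - 40, 2,13, 18 ]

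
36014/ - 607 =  - 60+406/607 = -59.33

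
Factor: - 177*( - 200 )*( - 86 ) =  - 2^4 * 3^1*5^2 * 43^1*59^1=- 3044400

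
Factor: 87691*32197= 2823387127   =  11^1*2927^1  *87691^1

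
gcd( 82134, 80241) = 3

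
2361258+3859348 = 6220606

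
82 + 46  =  128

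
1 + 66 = 67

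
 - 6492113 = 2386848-8878961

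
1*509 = 509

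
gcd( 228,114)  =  114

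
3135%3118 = 17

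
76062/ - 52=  - 1463+7/26= - 1462.73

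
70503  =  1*70503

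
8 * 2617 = 20936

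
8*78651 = 629208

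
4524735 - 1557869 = 2966866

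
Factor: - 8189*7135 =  -5^1*19^1 * 431^1*1427^1 = - 58428515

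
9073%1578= 1183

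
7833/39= 2611/13 = 200.85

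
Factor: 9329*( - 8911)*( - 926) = 2^1*7^1 * 19^2*67^1*463^1*491^1 = 76979045794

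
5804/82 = 2902/41= 70.78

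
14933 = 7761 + 7172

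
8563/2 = 8563/2 = 4281.50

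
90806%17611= 2751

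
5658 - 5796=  - 138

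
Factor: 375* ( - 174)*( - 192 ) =2^7*3^3 *5^3*29^1 = 12528000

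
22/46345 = 22/46345  =  0.00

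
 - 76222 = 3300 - 79522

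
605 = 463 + 142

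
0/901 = 0=0.00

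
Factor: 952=2^3*7^1*17^1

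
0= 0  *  21709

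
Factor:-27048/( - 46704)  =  161/278 = 2^(  -  1)*7^1 * 23^1*139^(  -  1)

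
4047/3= 1349= 1349.00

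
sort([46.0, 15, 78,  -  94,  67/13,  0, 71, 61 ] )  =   [  -  94, 0,67/13 , 15,46.0, 61, 71 , 78]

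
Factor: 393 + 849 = 1242= 2^1*3^3*23^1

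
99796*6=598776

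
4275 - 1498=2777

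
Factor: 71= 71^1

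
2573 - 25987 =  - 23414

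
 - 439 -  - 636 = 197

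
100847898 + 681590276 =782438174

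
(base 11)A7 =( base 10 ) 117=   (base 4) 1311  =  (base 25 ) 4H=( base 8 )165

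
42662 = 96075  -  53413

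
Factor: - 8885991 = - 3^1*2961997^1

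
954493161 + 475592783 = 1430085944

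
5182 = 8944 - 3762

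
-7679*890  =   - 6834310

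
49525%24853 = 24672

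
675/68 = 675/68 = 9.93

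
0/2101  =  0=   0.00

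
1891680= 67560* 28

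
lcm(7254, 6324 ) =246636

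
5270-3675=1595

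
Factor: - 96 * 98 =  - 2^6*3^1*7^2 =- 9408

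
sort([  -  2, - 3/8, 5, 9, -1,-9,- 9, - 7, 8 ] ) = [-9, - 9, - 7,  -  2, - 1,  -  3/8, 5, 8,9]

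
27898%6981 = 6955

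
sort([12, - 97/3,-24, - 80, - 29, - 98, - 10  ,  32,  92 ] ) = [ - 98, - 80, - 97/3, - 29, - 24, - 10, 12, 32,  92 ] 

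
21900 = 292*75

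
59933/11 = 5448 + 5/11 =5448.45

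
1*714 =714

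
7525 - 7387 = 138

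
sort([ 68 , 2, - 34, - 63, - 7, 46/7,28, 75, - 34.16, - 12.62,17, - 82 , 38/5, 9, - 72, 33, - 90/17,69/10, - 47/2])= [ - 82, - 72, - 63,-34.16, - 34, - 47/2,-12.62, - 7,  -  90/17,2, 46/7, 69/10, 38/5, 9, 17,28, 33 , 68 , 75] 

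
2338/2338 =1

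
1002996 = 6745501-5742505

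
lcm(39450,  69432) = 1735800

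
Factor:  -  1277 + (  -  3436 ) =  - 4713 = -  3^1*1571^1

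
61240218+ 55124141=116364359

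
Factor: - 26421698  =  -2^1*487^1*27127^1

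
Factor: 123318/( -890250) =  - 3^1*5^( - 3 )*13^1 *17^1*31^1 * 1187^( - 1)=- 20553/148375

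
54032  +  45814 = 99846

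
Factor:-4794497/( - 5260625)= 5^( - 4 )*19^(-1 )*37^1*443^( - 1 )*129581^1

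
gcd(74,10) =2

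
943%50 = 43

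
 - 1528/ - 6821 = 1528/6821 = 0.22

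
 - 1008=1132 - 2140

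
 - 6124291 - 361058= -6485349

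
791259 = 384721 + 406538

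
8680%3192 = 2296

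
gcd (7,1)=1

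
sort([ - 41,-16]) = [ - 41 ,-16] 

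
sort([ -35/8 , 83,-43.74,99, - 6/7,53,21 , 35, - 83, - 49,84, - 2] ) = [ - 83, - 49, - 43.74, - 35/8, - 2, - 6/7, 21,35,53,83,84,99 ]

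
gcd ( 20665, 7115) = 5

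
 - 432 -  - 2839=2407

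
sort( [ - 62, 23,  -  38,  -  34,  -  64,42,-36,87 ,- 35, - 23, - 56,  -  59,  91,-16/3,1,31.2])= [ - 64, - 62,  -  59, -56, - 38 , - 36,  -  35, - 34, - 23 , - 16/3,1, 23,31.2,42,87, 91]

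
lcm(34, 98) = 1666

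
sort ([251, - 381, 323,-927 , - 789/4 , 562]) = [ - 927, - 381, -789/4,251, 323,  562] 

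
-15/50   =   - 1 + 7/10 = -0.30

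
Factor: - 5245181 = - 907^1*5783^1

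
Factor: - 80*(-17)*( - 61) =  - 82960 = - 2^4*5^1*17^1 *61^1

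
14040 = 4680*3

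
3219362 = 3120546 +98816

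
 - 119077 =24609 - 143686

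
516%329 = 187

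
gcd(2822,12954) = 34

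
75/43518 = 25/14506= 0.00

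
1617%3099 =1617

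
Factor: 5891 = 43^1*137^1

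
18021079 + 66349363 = 84370442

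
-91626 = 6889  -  98515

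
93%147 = 93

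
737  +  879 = 1616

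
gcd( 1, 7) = 1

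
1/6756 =1/6756 = 0.00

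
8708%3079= 2550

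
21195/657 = 32  +  19/73= 32.26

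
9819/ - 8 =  - 9819/8 = - 1227.38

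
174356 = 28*6227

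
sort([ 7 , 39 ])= [ 7,39]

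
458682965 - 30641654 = 428041311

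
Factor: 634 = 2^1*317^1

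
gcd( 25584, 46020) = 156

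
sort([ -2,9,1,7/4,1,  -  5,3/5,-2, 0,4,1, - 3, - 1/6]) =[  -  5 ,- 3, - 2, - 2, - 1/6,0,3/5, 1,1, 1,7/4,4,9]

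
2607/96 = 869/32 = 27.16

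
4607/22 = 4607/22 = 209.41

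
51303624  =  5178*9908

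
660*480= 316800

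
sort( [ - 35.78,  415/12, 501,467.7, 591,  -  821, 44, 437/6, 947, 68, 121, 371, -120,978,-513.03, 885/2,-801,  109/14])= [- 821, - 801, - 513.03, - 120, - 35.78,109/14,415/12, 44, 68, 437/6, 121, 371, 885/2, 467.7 , 501, 591, 947 , 978]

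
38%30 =8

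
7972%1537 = 287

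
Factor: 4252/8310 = 2^1*3^(-1)*5^( - 1)*277^(- 1)*1063^1= 2126/4155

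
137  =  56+81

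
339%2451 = 339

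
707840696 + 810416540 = 1518257236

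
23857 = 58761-34904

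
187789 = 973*193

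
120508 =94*1282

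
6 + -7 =  -  1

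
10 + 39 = 49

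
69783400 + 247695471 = 317478871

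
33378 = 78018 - 44640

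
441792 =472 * 936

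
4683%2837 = 1846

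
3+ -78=  -  75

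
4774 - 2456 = 2318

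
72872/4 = 18218 = 18218.00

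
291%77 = 60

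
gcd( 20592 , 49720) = 88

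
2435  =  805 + 1630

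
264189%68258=59415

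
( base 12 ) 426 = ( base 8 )1136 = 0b1001011110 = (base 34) hs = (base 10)606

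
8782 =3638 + 5144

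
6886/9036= 3443/4518 = 0.76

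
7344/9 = 816 = 816.00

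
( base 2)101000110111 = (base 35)24p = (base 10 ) 2615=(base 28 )39B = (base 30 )2r5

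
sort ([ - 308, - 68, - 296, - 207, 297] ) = [ - 308, - 296, - 207, - 68, 297]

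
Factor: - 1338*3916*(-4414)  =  23127629712 =2^4 * 3^1*11^1*89^1*223^1* 2207^1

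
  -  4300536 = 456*( - 9431 )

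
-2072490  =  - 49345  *42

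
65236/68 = 959  +  6/17 = 959.35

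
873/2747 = 873/2747= 0.32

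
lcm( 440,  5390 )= 21560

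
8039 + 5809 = 13848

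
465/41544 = 155/13848 = 0.01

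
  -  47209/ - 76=621 + 13/76 = 621.17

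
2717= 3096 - 379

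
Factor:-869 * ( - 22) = 2^1 * 11^2* 79^1 = 19118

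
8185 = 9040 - 855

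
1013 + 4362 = 5375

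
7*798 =5586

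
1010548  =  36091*28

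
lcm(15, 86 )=1290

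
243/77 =243/77 = 3.16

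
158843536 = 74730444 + 84113092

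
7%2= 1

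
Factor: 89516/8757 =2^2  *  3^(  -  2 )*23^1 = 92/9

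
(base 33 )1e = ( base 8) 57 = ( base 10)47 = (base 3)1202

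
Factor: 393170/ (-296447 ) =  - 2^1*5^1*23^( - 1)*12889^( - 1 )*39317^1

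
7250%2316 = 302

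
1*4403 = 4403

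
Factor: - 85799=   - 7^2*17^1*103^1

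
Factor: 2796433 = 2796433^1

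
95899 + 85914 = 181813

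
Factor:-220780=  -  2^2*5^1*7^1*  19^1*83^1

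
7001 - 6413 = 588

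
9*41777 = 375993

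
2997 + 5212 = 8209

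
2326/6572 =1163/3286  =  0.35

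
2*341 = 682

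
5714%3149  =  2565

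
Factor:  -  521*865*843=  - 379910595 = - 3^1*5^1*173^1*281^1*  521^1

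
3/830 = 3/830 = 0.00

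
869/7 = 869/7 = 124.14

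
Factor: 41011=41011^1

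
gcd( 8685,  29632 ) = 1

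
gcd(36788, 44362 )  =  1082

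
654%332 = 322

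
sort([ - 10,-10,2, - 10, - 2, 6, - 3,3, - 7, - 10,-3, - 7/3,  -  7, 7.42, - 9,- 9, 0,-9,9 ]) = [-10, - 10,-10,-10, - 9, - 9, - 9,-7, - 7, - 3, - 3,  -  7/3,-2,  0,2,3,6,7.42, 9] 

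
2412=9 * 268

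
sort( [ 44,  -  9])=[ - 9,44 ]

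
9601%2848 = 1057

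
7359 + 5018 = 12377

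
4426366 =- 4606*(  -  961)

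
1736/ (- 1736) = -1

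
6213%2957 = 299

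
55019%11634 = 8483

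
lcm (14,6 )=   42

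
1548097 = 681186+866911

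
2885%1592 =1293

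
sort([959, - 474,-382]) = [ - 474, - 382 , 959] 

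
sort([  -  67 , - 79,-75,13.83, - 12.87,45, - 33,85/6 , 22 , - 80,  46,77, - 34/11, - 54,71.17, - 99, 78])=[  -  99, - 80,  -  79,  -  75 , - 67, - 54, - 33 ,- 12.87,  -  34/11 , 13.83, 85/6,  22,45, 46,71.17  ,  77 , 78] 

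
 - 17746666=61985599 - 79732265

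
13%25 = 13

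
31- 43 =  - 12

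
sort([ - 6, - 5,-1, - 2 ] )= [-6, - 5, - 2, - 1]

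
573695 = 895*641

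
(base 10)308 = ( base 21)EE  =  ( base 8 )464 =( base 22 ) e0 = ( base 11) 260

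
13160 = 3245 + 9915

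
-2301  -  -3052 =751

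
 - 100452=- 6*16742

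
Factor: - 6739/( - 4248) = 2^( - 3)*3^( - 2)*23^1*59^( - 1)*293^1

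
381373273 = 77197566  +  304175707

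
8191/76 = 8191/76= 107.78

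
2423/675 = 3  +  398/675 = 3.59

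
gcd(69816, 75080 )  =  8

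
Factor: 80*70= 2^5*5^2*7^1= 5600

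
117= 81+36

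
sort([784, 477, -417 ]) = [ - 417, 477,784]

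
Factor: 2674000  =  2^4*5^3*7^1*191^1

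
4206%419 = 16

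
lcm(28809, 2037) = 201663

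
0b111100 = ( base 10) 60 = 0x3C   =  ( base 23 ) 2E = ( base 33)1r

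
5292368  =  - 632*(-8374 )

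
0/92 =0 = 0.00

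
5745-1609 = 4136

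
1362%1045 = 317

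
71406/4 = 35703/2   =  17851.50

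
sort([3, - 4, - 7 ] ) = [  -  7, - 4, 3]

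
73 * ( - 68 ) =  -4964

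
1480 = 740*2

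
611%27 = 17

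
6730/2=3365 = 3365.00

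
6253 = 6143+110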